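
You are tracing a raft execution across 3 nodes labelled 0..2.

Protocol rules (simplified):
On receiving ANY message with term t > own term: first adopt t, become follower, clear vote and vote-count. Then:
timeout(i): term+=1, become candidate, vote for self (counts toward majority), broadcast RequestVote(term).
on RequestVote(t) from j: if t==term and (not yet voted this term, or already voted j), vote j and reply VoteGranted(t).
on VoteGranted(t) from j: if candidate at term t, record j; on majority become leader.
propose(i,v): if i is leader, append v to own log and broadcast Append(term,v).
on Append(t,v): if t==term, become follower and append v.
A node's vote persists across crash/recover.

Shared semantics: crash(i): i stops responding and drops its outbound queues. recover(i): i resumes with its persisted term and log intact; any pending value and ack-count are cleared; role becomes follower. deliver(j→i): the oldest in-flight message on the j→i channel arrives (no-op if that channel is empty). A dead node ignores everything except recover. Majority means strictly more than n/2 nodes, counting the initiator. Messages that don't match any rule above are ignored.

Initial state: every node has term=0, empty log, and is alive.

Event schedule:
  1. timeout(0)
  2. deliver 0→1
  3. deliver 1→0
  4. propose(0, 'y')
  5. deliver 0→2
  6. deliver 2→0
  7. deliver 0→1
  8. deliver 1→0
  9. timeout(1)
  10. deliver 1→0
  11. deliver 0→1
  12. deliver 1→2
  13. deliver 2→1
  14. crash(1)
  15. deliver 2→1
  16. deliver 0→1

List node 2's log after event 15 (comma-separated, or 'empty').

[1] timeout(0) → N0(cand t1 [-])
[2] deliver 0→1 → N1(foll t1 [-])
[3] deliver 1→0 → N0(lead t1 [-])
[4] propose(0,'y') → N0(lead t1 [y])
[5] deliver 0→2 → N2(foll t1 [-])
[6] deliver 2→0 → ∅
[7] deliver 0→1 → N1(foll t1 [y])
[8] deliver 1→0 → ∅
[9] timeout(1) → N1(cand t2 [y])
[10] deliver 1→0 → N0(foll t2 [y])
[11] deliver 0→1 → N1(lead t2 [y])
[12] deliver 1→2 → N2(foll t2 [-])
[13] deliver 2→1 → ∅
[14] crash(1) → N1(✗lead t2 [y])
[15] deliver 2→1 → ∅

empty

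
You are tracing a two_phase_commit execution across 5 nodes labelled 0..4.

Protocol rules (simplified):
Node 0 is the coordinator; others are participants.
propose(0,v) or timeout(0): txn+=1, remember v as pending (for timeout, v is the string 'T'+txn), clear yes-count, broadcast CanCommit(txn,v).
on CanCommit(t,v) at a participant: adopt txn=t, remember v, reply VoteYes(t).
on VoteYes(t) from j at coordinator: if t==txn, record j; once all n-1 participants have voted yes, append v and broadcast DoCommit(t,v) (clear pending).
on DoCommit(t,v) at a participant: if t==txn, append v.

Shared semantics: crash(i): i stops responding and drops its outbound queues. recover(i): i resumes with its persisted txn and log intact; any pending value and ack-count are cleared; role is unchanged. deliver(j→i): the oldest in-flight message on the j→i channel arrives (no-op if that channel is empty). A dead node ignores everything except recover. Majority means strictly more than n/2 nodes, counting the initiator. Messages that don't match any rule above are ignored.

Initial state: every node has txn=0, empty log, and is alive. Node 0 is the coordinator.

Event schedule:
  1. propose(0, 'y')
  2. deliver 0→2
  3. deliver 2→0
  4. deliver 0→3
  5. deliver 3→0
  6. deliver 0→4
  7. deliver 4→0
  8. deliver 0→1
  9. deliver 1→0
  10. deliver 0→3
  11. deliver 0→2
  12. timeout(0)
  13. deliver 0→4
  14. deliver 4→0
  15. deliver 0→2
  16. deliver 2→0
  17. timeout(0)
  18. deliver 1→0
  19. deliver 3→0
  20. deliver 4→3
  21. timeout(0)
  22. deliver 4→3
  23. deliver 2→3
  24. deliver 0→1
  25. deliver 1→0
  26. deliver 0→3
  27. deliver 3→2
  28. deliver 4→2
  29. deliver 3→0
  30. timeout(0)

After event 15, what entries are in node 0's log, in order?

y

1. propose(0,'y'):  <0:coor t1 ->
2. deliver 0→2:  <2:part t1 ->
3. deliver 2→0:  nop
4. deliver 0→3:  <3:part t1 ->
5. deliver 3→0:  nop
6. deliver 0→4:  <4:part t1 ->
7. deliver 4→0:  nop
8. deliver 0→1:  <1:part t1 ->
9. deliver 1→0:  <0:coor t1 y>
10. deliver 0→3:  <3:part t1 y>
11. deliver 0→2:  <2:part t1 y>
12. timeout(0):  <0:coor t2 y>
13. deliver 0→4:  <4:part t1 y>
14. deliver 4→0:  nop
15. deliver 0→2:  <2:part t2 y>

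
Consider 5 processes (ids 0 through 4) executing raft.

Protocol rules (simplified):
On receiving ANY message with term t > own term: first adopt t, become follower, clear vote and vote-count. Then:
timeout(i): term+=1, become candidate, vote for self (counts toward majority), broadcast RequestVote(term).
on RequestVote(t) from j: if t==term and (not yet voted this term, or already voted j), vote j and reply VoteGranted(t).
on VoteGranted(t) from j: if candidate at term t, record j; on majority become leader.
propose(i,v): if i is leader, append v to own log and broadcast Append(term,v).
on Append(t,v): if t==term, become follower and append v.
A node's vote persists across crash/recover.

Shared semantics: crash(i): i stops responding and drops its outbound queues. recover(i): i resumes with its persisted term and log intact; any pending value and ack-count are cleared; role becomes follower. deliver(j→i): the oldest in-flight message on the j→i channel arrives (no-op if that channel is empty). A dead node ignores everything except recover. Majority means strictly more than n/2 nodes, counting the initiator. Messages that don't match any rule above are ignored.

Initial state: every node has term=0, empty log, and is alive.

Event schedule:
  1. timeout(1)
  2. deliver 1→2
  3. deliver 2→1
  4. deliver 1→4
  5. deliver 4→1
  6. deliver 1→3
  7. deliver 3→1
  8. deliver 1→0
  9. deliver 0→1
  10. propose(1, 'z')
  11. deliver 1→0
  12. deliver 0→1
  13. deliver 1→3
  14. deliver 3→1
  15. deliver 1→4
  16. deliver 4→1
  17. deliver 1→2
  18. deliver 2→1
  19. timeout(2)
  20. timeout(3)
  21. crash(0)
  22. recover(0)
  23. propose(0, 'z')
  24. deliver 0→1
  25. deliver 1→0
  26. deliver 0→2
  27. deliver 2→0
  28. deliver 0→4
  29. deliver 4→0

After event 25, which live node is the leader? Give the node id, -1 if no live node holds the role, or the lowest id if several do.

1

1. timeout(1):  <1:cand t1 ->
2. deliver 1→2:  <2:foll t1 ->
3. deliver 2→1:  nop
4. deliver 1→4:  <4:foll t1 ->
5. deliver 4→1:  <1:lead t1 ->
6. deliver 1→3:  <3:foll t1 ->
7. deliver 3→1:  nop
8. deliver 1→0:  <0:foll t1 ->
9. deliver 0→1:  nop
10. propose(1,'z'):  <1:lead t1 z>
11. deliver 1→0:  <0:foll t1 z>
12. deliver 0→1:  nop
13. deliver 1→3:  <3:foll t1 z>
14. deliver 3→1:  nop
15. deliver 1→4:  <4:foll t1 z>
16. deliver 4→1:  nop
17. deliver 1→2:  <2:foll t1 z>
18. deliver 2→1:  nop
19. timeout(2):  <2:cand t2 z>
20. timeout(3):  <3:cand t2 z>
21. crash(0):  <0:✗foll t1 z>
22. recover(0):  <0:foll t1 z>
23. propose(0,'z'):  nop
24. deliver 0→1:  nop
25. deliver 1→0:  nop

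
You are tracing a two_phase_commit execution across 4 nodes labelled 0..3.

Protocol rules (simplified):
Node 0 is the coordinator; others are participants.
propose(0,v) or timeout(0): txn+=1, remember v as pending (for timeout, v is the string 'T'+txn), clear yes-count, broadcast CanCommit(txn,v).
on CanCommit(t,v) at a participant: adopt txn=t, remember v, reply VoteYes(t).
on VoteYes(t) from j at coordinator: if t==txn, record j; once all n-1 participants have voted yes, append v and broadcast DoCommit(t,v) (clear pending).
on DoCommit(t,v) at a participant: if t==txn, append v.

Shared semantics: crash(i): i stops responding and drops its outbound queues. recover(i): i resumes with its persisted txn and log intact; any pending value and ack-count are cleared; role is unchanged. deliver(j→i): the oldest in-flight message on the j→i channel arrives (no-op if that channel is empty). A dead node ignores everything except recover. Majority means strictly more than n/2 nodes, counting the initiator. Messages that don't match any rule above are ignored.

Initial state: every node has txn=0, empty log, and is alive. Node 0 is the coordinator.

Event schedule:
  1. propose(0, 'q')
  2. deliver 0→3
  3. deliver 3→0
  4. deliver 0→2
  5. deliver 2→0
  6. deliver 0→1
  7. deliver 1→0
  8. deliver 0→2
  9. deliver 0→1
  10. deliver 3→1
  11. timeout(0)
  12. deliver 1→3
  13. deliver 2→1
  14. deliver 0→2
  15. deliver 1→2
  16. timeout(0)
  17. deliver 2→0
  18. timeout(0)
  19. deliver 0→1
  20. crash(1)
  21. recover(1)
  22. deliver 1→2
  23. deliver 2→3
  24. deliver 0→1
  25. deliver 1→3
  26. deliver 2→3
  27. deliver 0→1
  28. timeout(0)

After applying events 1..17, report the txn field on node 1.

[1] propose(0,'q') → N0(coor t1 [-])
[2] deliver 0→3 → N3(part t1 [-])
[3] deliver 3→0 → ∅
[4] deliver 0→2 → N2(part t1 [-])
[5] deliver 2→0 → ∅
[6] deliver 0→1 → N1(part t1 [-])
[7] deliver 1→0 → N0(coor t1 [q])
[8] deliver 0→2 → N2(part t1 [q])
[9] deliver 0→1 → N1(part t1 [q])
[10] deliver 3→1 → ∅
[11] timeout(0) → N0(coor t2 [q])
[12] deliver 1→3 → ∅
[13] deliver 2→1 → ∅
[14] deliver 0→2 → N2(part t2 [q])
[15] deliver 1→2 → ∅
[16] timeout(0) → N0(coor t3 [q])
[17] deliver 2→0 → ∅

1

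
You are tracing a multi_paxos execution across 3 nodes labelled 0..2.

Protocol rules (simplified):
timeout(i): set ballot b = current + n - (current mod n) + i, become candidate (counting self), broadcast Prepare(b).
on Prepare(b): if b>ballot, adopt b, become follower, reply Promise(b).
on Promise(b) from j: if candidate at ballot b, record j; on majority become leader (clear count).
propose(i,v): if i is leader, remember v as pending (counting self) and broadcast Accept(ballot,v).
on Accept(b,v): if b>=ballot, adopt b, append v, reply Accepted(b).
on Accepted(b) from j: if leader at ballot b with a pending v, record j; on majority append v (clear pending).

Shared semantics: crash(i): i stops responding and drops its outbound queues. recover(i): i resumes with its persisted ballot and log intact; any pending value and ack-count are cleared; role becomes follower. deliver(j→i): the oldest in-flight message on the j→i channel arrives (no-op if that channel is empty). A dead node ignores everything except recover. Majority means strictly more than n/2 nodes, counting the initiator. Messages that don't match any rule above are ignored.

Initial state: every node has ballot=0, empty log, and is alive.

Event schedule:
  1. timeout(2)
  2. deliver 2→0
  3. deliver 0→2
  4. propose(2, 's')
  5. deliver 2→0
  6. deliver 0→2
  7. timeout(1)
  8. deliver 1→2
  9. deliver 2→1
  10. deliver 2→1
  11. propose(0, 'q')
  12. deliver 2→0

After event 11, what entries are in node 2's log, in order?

s

e1 timeout(2): 2[cand,b=5,-]
e2 deliver 2→0: 0[foll,b=5,-]
e3 deliver 0→2: 2[lead,b=5,-]
e4 propose(2,'s'): ·
e5 deliver 2→0: 0[foll,b=5,s]
e6 deliver 0→2: 2[lead,b=5,s]
e7 timeout(1): 1[cand,b=4,-]
e8 deliver 1→2: ·
e9 deliver 2→1: 1[foll,b=5,-]
e10 deliver 2→1: 1[foll,b=5,s]
e11 propose(0,'q'): ·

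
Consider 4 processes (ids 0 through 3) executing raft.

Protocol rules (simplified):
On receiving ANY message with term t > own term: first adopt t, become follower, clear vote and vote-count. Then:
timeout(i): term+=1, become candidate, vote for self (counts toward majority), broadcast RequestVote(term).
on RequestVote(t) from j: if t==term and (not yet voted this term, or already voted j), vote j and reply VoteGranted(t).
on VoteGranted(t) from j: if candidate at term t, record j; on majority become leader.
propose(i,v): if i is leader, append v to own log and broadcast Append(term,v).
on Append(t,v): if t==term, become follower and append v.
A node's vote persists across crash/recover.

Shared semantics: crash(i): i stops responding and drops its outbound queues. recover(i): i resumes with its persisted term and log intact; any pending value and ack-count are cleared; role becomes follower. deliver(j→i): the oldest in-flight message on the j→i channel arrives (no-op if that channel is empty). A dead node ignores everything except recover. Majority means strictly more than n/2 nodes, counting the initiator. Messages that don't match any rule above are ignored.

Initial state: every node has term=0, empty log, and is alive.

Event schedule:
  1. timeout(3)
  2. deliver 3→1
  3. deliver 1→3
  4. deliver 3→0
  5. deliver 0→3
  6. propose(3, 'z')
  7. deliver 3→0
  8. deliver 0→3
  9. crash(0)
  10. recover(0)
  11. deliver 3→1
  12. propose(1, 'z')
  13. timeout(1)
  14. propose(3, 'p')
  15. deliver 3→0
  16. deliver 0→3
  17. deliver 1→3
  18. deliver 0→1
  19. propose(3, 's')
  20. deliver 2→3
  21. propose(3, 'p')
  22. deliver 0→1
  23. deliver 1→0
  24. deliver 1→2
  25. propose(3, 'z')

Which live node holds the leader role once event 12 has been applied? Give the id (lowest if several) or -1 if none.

3

[1] timeout(3) → N3(cand t1 [-])
[2] deliver 3→1 → N1(foll t1 [-])
[3] deliver 1→3 → ∅
[4] deliver 3→0 → N0(foll t1 [-])
[5] deliver 0→3 → N3(lead t1 [-])
[6] propose(3,'z') → N3(lead t1 [z])
[7] deliver 3→0 → N0(foll t1 [z])
[8] deliver 0→3 → ∅
[9] crash(0) → N0(✗foll t1 [z])
[10] recover(0) → N0(foll t1 [z])
[11] deliver 3→1 → N1(foll t1 [z])
[12] propose(1,'z') → ∅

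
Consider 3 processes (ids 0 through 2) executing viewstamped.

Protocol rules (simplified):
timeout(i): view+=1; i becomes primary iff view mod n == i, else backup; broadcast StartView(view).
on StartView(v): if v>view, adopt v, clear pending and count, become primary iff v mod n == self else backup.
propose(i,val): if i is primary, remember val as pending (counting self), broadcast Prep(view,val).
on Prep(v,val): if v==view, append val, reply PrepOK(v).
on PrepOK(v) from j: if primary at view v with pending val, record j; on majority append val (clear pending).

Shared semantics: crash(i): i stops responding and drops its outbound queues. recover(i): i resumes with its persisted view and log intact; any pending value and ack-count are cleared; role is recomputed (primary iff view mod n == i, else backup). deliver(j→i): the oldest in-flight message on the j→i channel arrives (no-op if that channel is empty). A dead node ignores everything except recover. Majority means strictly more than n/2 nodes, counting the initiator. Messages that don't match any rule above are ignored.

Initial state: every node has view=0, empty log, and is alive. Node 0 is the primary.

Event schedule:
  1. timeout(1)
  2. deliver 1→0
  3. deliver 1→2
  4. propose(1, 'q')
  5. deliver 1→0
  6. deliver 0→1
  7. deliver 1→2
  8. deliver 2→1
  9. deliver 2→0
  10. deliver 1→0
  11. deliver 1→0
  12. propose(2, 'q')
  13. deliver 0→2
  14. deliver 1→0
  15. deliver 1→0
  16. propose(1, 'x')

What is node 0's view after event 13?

1. timeout(1):  <1:prim v1 ->
2. deliver 1→0:  <0:back v1 ->
3. deliver 1→2:  <2:back v1 ->
4. propose(1,'q'):  nop
5. deliver 1→0:  <0:back v1 q>
6. deliver 0→1:  <1:prim v1 q>
7. deliver 1→2:  <2:back v1 q>
8. deliver 2→1:  nop
9. deliver 2→0:  nop
10. deliver 1→0:  nop
11. deliver 1→0:  nop
12. propose(2,'q'):  nop
13. deliver 0→2:  nop

1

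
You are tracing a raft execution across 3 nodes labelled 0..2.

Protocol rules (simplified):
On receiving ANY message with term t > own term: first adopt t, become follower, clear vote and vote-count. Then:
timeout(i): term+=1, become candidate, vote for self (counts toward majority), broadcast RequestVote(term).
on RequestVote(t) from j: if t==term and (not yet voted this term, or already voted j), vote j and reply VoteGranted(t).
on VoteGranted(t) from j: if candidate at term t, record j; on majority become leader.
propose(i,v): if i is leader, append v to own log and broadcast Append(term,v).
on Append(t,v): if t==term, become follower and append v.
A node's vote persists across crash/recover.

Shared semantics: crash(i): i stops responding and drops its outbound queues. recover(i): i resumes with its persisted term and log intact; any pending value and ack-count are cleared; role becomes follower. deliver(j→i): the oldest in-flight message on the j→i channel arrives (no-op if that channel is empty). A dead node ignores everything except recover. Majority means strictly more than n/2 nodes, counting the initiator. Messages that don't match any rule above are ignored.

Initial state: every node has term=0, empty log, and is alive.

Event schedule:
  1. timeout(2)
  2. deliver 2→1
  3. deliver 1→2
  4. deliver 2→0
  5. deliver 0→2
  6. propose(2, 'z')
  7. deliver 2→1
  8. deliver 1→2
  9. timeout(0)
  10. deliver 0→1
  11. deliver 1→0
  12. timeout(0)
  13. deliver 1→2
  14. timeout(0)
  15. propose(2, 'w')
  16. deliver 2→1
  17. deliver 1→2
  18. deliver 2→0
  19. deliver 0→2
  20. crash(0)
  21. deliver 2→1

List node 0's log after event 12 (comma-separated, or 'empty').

1. timeout(2):  <2:cand t1 ->
2. deliver 2→1:  <1:foll t1 ->
3. deliver 1→2:  <2:lead t1 ->
4. deliver 2→0:  <0:foll t1 ->
5. deliver 0→2:  nop
6. propose(2,'z'):  <2:lead t1 z>
7. deliver 2→1:  <1:foll t1 z>
8. deliver 1→2:  nop
9. timeout(0):  <0:cand t2 ->
10. deliver 0→1:  <1:foll t2 z>
11. deliver 1→0:  <0:lead t2 ->
12. timeout(0):  <0:cand t3 ->

empty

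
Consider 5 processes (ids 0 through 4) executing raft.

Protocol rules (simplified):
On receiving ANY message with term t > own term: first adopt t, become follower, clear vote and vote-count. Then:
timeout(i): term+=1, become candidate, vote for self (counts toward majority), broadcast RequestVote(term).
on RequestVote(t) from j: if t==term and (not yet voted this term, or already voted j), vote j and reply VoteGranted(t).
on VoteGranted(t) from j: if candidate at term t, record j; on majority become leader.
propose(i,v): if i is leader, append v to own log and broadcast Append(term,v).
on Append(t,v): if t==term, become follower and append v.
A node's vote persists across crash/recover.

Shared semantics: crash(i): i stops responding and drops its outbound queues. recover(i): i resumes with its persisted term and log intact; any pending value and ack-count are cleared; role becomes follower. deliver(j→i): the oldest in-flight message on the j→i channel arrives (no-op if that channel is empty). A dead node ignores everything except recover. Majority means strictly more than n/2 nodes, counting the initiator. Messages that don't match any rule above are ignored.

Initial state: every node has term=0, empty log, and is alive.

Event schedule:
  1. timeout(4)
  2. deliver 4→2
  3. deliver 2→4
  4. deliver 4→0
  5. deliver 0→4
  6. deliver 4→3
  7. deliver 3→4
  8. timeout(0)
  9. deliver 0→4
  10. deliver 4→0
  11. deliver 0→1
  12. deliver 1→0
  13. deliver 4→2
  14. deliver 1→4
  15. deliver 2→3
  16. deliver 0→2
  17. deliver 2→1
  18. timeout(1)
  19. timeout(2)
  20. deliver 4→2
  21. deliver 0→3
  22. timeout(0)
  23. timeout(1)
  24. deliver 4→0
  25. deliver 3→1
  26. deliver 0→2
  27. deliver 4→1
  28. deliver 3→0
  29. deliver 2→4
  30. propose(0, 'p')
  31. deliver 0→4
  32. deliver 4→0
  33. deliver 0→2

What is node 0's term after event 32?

1. timeout(4):  <4:cand t1 ->
2. deliver 4→2:  <2:foll t1 ->
3. deliver 2→4:  nop
4. deliver 4→0:  <0:foll t1 ->
5. deliver 0→4:  <4:lead t1 ->
6. deliver 4→3:  <3:foll t1 ->
7. deliver 3→4:  nop
8. timeout(0):  <0:cand t2 ->
9. deliver 0→4:  <4:foll t2 ->
10. deliver 4→0:  nop
11. deliver 0→1:  <1:foll t2 ->
12. deliver 1→0:  <0:lead t2 ->
13. deliver 4→2:  nop
14. deliver 1→4:  nop
15. deliver 2→3:  nop
16. deliver 0→2:  <2:foll t2 ->
17. deliver 2→1:  nop
18. timeout(1):  <1:cand t3 ->
19. timeout(2):  <2:cand t3 ->
20. deliver 4→2:  nop
21. deliver 0→3:  <3:foll t2 ->
22. timeout(0):  <0:cand t3 ->
23. timeout(1):  <1:cand t4 ->
24. deliver 4→0:  nop
25. deliver 3→1:  nop
26. deliver 0→2:  nop
27. deliver 4→1:  nop
28. deliver 3→0:  nop
29. deliver 2→4:  <4:foll t3 ->
30. propose(0,'p'):  nop
31. deliver 0→4:  nop
32. deliver 4→0:  nop

3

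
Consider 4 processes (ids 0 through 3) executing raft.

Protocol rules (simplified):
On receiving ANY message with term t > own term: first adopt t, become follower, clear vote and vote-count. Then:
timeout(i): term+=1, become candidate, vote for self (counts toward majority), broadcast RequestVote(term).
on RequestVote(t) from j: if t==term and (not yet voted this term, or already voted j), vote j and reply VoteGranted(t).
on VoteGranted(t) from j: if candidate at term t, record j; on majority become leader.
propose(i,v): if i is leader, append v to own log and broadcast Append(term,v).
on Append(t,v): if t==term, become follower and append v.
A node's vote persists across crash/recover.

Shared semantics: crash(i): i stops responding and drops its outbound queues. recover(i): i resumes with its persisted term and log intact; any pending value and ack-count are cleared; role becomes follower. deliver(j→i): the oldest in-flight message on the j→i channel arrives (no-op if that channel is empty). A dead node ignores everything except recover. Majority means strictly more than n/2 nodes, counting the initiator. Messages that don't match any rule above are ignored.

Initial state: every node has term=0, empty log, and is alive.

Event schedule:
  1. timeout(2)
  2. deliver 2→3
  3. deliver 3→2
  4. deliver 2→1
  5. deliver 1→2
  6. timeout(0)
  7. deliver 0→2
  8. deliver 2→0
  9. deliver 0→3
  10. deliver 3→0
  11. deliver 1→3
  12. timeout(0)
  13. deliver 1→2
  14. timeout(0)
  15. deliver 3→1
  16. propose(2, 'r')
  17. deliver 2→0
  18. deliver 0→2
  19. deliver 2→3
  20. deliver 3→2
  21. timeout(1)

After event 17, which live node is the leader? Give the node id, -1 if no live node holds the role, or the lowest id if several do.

after 1 — timeout(2): n2:cand/t1/[-]
after 2 — deliver 2→3: n3:foll/t1/[-]
after 3 — deliver 3→2: ·
after 4 — deliver 2→1: n1:foll/t1/[-]
after 5 — deliver 1→2: n2:lead/t1/[-]
after 6 — timeout(0): n0:cand/t1/[-]
after 7 — deliver 0→2: ·
after 8 — deliver 2→0: ·
after 9 — deliver 0→3: ·
after 10 — deliver 3→0: ·
after 11 — deliver 1→3: ·
after 12 — timeout(0): n0:cand/t2/[-]
after 13 — deliver 1→2: ·
after 14 — timeout(0): n0:cand/t3/[-]
after 15 — deliver 3→1: ·
after 16 — propose(2,'r'): n2:lead/t1/[r]
after 17 — deliver 2→0: ·

2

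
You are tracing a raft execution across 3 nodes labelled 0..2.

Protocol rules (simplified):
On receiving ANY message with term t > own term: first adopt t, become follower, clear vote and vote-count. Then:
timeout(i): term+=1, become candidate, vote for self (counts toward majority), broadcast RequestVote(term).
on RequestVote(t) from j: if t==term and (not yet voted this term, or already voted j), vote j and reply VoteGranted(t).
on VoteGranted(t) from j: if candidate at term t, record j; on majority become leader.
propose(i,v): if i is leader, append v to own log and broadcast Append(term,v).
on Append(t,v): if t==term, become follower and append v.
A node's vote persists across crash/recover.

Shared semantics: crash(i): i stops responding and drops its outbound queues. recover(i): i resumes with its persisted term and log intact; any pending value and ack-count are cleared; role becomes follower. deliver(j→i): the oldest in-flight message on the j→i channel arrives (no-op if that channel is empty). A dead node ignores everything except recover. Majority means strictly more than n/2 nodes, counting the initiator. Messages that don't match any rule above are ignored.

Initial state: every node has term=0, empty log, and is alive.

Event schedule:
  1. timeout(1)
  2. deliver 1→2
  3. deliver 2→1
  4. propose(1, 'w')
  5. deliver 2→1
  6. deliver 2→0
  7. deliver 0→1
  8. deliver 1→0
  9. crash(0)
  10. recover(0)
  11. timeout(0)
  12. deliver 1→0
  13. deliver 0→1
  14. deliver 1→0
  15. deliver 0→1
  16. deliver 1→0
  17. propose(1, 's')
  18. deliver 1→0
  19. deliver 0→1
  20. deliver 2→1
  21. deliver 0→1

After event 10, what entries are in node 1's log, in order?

w

after 1 — timeout(1): n1:cand/t1/[-]
after 2 — deliver 1→2: n2:foll/t1/[-]
after 3 — deliver 2→1: n1:lead/t1/[-]
after 4 — propose(1,'w'): n1:lead/t1/[w]
after 5 — deliver 2→1: ·
after 6 — deliver 2→0: ·
after 7 — deliver 0→1: ·
after 8 — deliver 1→0: n0:foll/t1/[-]
after 9 — crash(0): n0:✗foll/t1/[-]
after 10 — recover(0): n0:foll/t1/[-]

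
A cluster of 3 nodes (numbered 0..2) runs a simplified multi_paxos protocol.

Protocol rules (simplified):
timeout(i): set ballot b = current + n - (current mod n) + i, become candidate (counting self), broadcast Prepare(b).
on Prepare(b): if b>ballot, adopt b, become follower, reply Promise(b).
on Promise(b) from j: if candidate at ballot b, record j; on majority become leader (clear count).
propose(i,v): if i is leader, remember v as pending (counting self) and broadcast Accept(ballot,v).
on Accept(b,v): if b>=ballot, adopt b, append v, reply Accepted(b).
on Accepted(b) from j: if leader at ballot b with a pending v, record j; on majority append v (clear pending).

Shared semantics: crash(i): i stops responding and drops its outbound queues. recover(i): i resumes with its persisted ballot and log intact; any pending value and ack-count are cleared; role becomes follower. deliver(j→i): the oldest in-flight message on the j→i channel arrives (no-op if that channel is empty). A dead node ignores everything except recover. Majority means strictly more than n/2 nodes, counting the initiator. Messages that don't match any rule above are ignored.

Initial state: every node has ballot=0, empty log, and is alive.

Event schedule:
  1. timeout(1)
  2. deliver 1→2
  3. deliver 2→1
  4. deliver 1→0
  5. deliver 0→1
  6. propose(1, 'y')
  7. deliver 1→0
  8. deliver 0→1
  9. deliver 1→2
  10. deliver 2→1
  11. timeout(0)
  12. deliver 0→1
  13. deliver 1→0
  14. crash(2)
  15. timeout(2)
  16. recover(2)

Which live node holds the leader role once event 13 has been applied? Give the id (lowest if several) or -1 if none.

[1] timeout(1) → N1(cand b4 [-])
[2] deliver 1→2 → N2(foll b4 [-])
[3] deliver 2→1 → N1(lead b4 [-])
[4] deliver 1→0 → N0(foll b4 [-])
[5] deliver 0→1 → ∅
[6] propose(1,'y') → ∅
[7] deliver 1→0 → N0(foll b4 [y])
[8] deliver 0→1 → N1(lead b4 [y])
[9] deliver 1→2 → N2(foll b4 [y])
[10] deliver 2→1 → ∅
[11] timeout(0) → N0(cand b6 [y])
[12] deliver 0→1 → N1(foll b6 [y])
[13] deliver 1→0 → N0(lead b6 [y])

0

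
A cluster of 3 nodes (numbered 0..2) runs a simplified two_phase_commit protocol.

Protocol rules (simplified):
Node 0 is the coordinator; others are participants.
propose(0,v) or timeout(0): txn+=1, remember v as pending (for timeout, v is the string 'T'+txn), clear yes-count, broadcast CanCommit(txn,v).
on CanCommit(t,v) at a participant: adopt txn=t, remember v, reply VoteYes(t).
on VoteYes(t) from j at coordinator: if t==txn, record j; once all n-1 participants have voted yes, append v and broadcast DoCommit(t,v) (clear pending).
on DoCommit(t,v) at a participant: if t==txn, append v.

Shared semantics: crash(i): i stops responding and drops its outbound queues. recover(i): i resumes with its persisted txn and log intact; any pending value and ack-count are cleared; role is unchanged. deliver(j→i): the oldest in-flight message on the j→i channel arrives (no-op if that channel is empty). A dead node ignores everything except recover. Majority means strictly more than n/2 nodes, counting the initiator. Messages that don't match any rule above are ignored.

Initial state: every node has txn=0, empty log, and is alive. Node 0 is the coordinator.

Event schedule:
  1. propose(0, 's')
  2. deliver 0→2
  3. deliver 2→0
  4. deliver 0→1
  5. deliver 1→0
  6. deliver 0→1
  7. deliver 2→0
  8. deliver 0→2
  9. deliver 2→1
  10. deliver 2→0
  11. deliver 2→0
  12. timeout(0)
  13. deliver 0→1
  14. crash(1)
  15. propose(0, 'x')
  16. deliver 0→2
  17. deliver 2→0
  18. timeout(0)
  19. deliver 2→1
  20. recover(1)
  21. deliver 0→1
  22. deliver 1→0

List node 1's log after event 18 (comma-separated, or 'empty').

s

step 1 propose(0,'s'): 0={coor,t=1,log=-}
step 2 deliver 0→2: 2={part,t=1,log=-}
step 3 deliver 2→0: —
step 4 deliver 0→1: 1={part,t=1,log=-}
step 5 deliver 1→0: 0={coor,t=1,log=s}
step 6 deliver 0→1: 1={part,t=1,log=s}
step 7 deliver 2→0: —
step 8 deliver 0→2: 2={part,t=1,log=s}
step 9 deliver 2→1: —
step 10 deliver 2→0: —
step 11 deliver 2→0: —
step 12 timeout(0): 0={coor,t=2,log=s}
step 13 deliver 0→1: 1={part,t=2,log=s}
step 14 crash(1): 1={✗part,t=2,log=s}
step 15 propose(0,'x'): 0={coor,t=3,log=s}
step 16 deliver 0→2: 2={part,t=2,log=s}
step 17 deliver 2→0: —
step 18 timeout(0): 0={coor,t=4,log=s}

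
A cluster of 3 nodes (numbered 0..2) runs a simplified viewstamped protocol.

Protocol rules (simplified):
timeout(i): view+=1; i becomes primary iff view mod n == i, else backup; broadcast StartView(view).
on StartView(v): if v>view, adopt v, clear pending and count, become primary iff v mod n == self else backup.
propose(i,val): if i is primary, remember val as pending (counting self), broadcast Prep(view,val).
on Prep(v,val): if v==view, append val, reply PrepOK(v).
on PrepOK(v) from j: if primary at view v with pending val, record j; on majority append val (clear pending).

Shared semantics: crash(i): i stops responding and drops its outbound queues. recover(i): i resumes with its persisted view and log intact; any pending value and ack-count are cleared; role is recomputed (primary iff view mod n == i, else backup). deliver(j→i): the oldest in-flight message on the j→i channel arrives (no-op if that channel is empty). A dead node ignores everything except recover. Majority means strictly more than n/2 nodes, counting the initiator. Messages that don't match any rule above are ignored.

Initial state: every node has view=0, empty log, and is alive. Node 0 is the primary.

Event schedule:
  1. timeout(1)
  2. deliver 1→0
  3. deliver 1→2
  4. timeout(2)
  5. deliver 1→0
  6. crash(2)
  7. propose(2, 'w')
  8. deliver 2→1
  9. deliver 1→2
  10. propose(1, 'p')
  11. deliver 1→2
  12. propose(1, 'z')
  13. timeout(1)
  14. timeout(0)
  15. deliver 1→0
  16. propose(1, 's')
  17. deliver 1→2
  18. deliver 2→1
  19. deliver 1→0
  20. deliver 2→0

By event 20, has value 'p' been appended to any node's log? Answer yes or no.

after 1 — timeout(1): n1:prim/v1/[-]
after 2 — deliver 1→0: n0:back/v1/[-]
after 3 — deliver 1→2: n2:back/v1/[-]
after 4 — timeout(2): n2:prim/v2/[-]
after 5 — deliver 1→0: ·
after 6 — crash(2): n2:✗prim/v2/[-]
after 7 — propose(2,'w'): ·
after 8 — deliver 2→1: ·
after 9 — deliver 1→2: ·
after 10 — propose(1,'p'): ·
after 11 — deliver 1→2: ·
after 12 — propose(1,'z'): ·
after 13 — timeout(1): n1:back/v2/[-]
after 14 — timeout(0): n0:back/v2/[-]
after 15 — deliver 1→0: ·
after 16 — propose(1,'s'): ·
after 17 — deliver 1→2: ·
after 18 — deliver 2→1: ·
after 19 — deliver 1→0: ·
after 20 — deliver 2→0: ·

no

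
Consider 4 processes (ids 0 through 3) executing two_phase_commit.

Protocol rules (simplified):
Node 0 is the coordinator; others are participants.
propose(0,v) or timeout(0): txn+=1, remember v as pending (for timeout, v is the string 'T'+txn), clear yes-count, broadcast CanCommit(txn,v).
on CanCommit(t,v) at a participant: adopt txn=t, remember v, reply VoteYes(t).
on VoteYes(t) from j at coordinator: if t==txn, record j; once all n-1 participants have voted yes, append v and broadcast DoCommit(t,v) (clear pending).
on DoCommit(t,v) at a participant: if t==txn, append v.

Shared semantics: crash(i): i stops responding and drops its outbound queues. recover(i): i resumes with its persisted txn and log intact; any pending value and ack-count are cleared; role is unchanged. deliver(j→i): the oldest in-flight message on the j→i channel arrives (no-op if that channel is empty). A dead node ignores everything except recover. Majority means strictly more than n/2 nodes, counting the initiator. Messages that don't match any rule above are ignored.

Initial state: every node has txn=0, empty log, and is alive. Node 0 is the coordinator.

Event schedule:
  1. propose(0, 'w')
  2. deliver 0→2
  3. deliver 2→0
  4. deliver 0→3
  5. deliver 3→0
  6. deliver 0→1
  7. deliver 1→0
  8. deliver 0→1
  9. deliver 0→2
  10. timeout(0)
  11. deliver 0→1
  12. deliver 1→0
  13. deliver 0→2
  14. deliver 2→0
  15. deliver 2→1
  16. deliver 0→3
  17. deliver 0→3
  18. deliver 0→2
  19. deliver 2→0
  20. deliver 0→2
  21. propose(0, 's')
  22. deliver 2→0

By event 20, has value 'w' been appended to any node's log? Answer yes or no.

yes

[1] propose(0,'w') → N0(coor t1 [-])
[2] deliver 0→2 → N2(part t1 [-])
[3] deliver 2→0 → ∅
[4] deliver 0→3 → N3(part t1 [-])
[5] deliver 3→0 → ∅
[6] deliver 0→1 → N1(part t1 [-])
[7] deliver 1→0 → N0(coor t1 [w])
[8] deliver 0→1 → N1(part t1 [w])
[9] deliver 0→2 → N2(part t1 [w])
[10] timeout(0) → N0(coor t2 [w])
[11] deliver 0→1 → N1(part t2 [w])
[12] deliver 1→0 → ∅
[13] deliver 0→2 → N2(part t2 [w])
[14] deliver 2→0 → ∅
[15] deliver 2→1 → ∅
[16] deliver 0→3 → N3(part t1 [w])
[17] deliver 0→3 → N3(part t2 [w])
[18] deliver 0→2 → ∅
[19] deliver 2→0 → ∅
[20] deliver 0→2 → ∅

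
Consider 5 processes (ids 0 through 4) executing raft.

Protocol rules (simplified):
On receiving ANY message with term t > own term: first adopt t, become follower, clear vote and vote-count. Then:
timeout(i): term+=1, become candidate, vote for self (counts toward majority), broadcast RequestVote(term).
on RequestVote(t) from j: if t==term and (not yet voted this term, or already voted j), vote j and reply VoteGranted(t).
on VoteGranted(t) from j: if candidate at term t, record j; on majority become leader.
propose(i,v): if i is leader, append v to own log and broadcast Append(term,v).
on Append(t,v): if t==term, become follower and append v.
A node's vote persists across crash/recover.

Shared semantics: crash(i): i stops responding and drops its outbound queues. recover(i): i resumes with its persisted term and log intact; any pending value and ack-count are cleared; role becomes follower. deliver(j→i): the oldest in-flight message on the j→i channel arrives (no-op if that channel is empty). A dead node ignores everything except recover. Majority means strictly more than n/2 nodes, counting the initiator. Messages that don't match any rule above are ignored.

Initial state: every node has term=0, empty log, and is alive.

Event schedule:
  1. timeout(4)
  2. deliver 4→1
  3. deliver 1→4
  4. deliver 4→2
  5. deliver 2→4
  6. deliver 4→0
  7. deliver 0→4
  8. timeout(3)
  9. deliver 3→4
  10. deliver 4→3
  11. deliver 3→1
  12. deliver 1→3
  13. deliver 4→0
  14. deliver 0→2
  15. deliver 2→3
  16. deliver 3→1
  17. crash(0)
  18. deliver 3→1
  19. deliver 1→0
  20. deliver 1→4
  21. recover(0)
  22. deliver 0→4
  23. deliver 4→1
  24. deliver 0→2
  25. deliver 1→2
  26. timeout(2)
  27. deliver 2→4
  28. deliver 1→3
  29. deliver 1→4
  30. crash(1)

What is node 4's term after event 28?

2

e1 timeout(4): 4[cand,t=1,-]
e2 deliver 4→1: 1[foll,t=1,-]
e3 deliver 1→4: ·
e4 deliver 4→2: 2[foll,t=1,-]
e5 deliver 2→4: 4[lead,t=1,-]
e6 deliver 4→0: 0[foll,t=1,-]
e7 deliver 0→4: ·
e8 timeout(3): 3[cand,t=1,-]
e9 deliver 3→4: ·
e10 deliver 4→3: ·
e11 deliver 3→1: ·
e12 deliver 1→3: ·
e13 deliver 4→0: ·
e14 deliver 0→2: ·
e15 deliver 2→3: ·
e16 deliver 3→1: ·
e17 crash(0): 0[✗foll,t=1,-]
e18 deliver 3→1: ·
e19 deliver 1→0: ·
e20 deliver 1→4: ·
e21 recover(0): 0[foll,t=1,-]
e22 deliver 0→4: ·
e23 deliver 4→1: ·
e24 deliver 0→2: ·
e25 deliver 1→2: ·
e26 timeout(2): 2[cand,t=2,-]
e27 deliver 2→4: 4[foll,t=2,-]
e28 deliver 1→3: ·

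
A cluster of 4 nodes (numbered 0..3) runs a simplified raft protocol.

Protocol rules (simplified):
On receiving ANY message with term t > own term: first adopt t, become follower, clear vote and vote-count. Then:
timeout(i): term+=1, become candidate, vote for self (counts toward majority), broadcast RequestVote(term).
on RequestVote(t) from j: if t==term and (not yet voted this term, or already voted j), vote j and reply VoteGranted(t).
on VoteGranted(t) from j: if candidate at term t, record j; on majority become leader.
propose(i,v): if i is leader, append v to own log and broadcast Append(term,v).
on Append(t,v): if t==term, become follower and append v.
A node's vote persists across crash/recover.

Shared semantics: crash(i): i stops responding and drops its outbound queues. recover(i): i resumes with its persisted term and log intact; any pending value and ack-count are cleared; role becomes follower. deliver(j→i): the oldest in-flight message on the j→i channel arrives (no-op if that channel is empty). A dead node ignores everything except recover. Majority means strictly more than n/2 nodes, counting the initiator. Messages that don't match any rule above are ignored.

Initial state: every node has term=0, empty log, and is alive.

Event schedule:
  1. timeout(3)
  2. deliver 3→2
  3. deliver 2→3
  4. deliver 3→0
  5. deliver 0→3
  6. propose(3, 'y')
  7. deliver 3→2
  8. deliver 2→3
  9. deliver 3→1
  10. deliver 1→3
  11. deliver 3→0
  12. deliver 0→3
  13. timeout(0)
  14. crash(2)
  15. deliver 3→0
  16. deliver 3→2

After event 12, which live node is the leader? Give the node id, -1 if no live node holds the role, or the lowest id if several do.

e1 timeout(3): 3[cand,t=1,-]
e2 deliver 3→2: 2[foll,t=1,-]
e3 deliver 2→3: ·
e4 deliver 3→0: 0[foll,t=1,-]
e5 deliver 0→3: 3[lead,t=1,-]
e6 propose(3,'y'): 3[lead,t=1,y]
e7 deliver 3→2: 2[foll,t=1,y]
e8 deliver 2→3: ·
e9 deliver 3→1: 1[foll,t=1,-]
e10 deliver 1→3: ·
e11 deliver 3→0: 0[foll,t=1,y]
e12 deliver 0→3: ·

3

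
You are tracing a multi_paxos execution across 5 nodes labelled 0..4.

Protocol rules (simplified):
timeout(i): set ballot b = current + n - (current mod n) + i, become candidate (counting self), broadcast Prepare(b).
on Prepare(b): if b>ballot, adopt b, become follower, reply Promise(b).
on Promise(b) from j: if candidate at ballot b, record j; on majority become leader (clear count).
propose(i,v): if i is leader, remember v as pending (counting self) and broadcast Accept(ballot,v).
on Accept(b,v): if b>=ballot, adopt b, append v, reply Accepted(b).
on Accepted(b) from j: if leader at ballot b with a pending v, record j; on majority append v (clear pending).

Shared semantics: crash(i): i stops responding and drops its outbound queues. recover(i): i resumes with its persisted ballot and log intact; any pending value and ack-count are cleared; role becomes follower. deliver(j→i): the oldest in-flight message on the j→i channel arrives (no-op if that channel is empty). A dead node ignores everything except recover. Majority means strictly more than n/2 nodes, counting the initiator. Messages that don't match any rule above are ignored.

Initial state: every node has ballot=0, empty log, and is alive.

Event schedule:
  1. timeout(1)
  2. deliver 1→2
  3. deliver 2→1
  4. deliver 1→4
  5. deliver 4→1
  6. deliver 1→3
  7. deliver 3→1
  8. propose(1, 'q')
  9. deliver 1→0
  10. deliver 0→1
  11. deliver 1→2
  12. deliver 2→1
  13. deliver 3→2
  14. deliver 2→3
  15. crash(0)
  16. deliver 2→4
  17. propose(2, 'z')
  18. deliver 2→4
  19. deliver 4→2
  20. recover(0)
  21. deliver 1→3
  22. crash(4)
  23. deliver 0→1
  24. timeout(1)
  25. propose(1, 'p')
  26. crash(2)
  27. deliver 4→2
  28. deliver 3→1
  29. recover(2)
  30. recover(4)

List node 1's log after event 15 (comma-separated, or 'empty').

e1 timeout(1): 1[cand,b=6,-]
e2 deliver 1→2: 2[foll,b=6,-]
e3 deliver 2→1: ·
e4 deliver 1→4: 4[foll,b=6,-]
e5 deliver 4→1: 1[lead,b=6,-]
e6 deliver 1→3: 3[foll,b=6,-]
e7 deliver 3→1: ·
e8 propose(1,'q'): ·
e9 deliver 1→0: 0[foll,b=6,-]
e10 deliver 0→1: ·
e11 deliver 1→2: 2[foll,b=6,q]
e12 deliver 2→1: ·
e13 deliver 3→2: ·
e14 deliver 2→3: ·
e15 crash(0): 0[✗foll,b=6,-]

empty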